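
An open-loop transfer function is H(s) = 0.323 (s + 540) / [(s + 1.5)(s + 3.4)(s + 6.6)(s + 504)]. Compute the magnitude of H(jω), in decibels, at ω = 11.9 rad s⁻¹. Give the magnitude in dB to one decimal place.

|j11.9 + 540| = √(11.9² + 540²) = 540.1
|j11.9 + 1.5| = √(11.9² + 1.5²) = 11.99
|j11.9 + 3.4| = √(11.9² + 3.4²) = 12.38
|j11.9 + 6.6| = √(11.9² + 6.6²) = 13.61
|j11.9 + 504| = √(11.9² + 504²) = 504.1
|H(j11.9)| = 0.323 × 540.1 / (11.99 × 12.38 × 13.61 × 504.1) = 0.00017132
20 log₁₀(0.00017132) = -75.32 dB

-75.3 dB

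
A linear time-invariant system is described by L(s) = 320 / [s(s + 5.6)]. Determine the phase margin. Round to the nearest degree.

Gain crossover: |L(jω)| = 1 at ω ≈ 17.5 rad s⁻¹.
∠L(j17.5) = −90° − arctan(17.5/5.6) ≈ -162.21°
PM = 180° + (-162.21°) = 17.79°

18°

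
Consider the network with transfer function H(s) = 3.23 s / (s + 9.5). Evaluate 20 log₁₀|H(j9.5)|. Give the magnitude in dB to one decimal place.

7.2 dB

|j9.5| = 9.5
|j9.5 + 9.5| = √(9.5² + 9.5²) = 13.44
|H(j9.5)| = 3.23 × 9.5 / 13.44 = 2.284
20 log₁₀(2.284) = 7.17 dB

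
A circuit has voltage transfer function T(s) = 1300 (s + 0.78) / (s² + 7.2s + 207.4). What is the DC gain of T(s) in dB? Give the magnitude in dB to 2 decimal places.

T(0) = 1300 × 0.78 / 207.4 = 4.8891
20 log₁₀(4.8891) = 13.785 dB

13.78 dB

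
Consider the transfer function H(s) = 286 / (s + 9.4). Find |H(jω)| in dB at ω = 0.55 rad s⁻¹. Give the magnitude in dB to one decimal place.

|j0.55 + 9.4| = √(0.55² + 9.4²) = 9.416
|H(j0.55)| = 286 / 9.416 = 30.374
20 log₁₀(30.374) = 29.65 dB

29.6 dB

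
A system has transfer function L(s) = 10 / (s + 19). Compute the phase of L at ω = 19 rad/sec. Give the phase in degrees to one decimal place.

∠(j19 + 19) = arctan(19/19) = 45.00°
∠L(j19) = −45.00° = -45.00°

-45.0°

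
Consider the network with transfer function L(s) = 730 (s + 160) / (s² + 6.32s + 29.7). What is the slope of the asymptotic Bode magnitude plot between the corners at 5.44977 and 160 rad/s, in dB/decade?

In this band the factors already past their corner are: complex pole pair at ωₙ ≈ 5.45; net slope = -40 dB/decade.

-40 dB/decade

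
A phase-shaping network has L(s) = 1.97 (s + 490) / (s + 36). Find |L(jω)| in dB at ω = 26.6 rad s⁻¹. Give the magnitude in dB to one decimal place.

|j26.6 + 490| = √(26.6² + 490²) = 490.7
|j26.6 + 36| = √(26.6² + 36²) = 44.76
|L(j26.6)| = 1.97 × 490.7 / 44.76 = 21.597
20 log₁₀(21.597) = 26.69 dB

26.7 dB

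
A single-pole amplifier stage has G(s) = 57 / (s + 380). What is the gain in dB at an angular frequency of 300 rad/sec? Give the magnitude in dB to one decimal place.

|j300 + 380| = √(300² + 380²) = 484.1
|G(j300)| = 57 / 484.1 = 0.11773
20 log₁₀(0.11773) = -18.58 dB

-18.6 dB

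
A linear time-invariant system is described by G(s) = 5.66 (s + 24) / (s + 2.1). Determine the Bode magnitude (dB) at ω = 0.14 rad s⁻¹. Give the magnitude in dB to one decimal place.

|j0.14 + 24| = √(0.14² + 24²) = 24
|j0.14 + 2.1| = √(0.14² + 2.1²) = 2.105
|G(j0.14)| = 5.66 × 24 / 2.105 = 64.544
20 log₁₀(64.544) = 36.20 dB

36.2 dB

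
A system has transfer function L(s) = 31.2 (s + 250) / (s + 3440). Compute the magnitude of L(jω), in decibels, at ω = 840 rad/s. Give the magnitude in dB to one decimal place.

17.8 dB

|j840 + 250| = √(840² + 250²) = 876.4
|j840 + 3440| = √(840² + 3440²) = 3541
|L(j840)| = 31.2 × 876.4 / 3541 = 7.722
20 log₁₀(7.722) = 17.75 dB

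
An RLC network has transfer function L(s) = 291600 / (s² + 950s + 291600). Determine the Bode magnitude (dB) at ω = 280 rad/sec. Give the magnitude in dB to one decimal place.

-1.4 dB

|(j280)² + 950(j280) + 291600| = |2.132e+05 + j2.66e+05| = 3.409e+05
|L(j280)| = 291600 / 3.409e+05 = 0.85539
20 log₁₀(0.85539) = -1.36 dB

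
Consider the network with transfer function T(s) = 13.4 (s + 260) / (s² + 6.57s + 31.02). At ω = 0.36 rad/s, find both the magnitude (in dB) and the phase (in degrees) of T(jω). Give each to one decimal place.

|T| = 41.0 dB, ∠T = -4.3°

|j0.36 + 260| = √(0.36² + 260²) = 260
|(j0.36)² + 6.57(j0.36) + 31.02| = |30.89 + j2.3652| = 30.98
|T(j0.36)| = 13.4 × 260 / 30.98 = 112.46
20 log₁₀(112.46) = 41.02 dB
∠(j0.36 + 260) = arctan(0.36/260) = 0.08°
∠[(j0.36)² + 6.57(j0.36) + 31.02] = ∠[30.89 + j2.3652] = 4.38°
∠T(j0.36) = 0.08° − 4.38° = -4.30°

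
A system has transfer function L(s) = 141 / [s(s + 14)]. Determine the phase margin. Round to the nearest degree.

58°

Gain crossover: |L(jω)| = 1 at ω ≈ 8.59 rad/sec.
∠L(j8.59) = −90° − arctan(8.59/14) ≈ -121.52°
PM = 180° + (-121.52°) = 58.48°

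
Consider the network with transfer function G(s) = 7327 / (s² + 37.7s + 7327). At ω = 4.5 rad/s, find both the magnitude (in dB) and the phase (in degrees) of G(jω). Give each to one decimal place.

|G| = 0.0 dB, ∠G = -1.3 deg

|(j4.5)² + 37.7(j4.5) + 7327| = |7306.8 + j169.65| = 7309
|G(j4.5)| = 7327 / 7309 = 1.0025
20 log₁₀(1.0025) = 0.02 dB
∠[(j4.5)² + 37.7(j4.5) + 7327] = ∠[7306.8 + j169.65] = 1.33°
∠G(j4.5) = −1.33° = -1.33°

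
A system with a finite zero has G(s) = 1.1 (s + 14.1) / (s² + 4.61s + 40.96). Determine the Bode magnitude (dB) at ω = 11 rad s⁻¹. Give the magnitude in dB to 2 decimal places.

-13.65 dB

|j11 + 14.1| = √(11² + 14.1²) = 17.88
|(j11)² + 4.61(j11) + 40.96| = |-80.04 + j50.71| = 94.75
|G(j11)| = 1.1 × 17.88 / 94.75 = 0.20761
20 log₁₀(0.20761) = -13.655 dB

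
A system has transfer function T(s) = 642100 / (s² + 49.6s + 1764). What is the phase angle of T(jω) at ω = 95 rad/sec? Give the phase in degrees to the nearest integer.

-147 deg

∠[(j95)² + 49.6(j95) + 1764] = ∠[-7261 + j4712] = 147.02°
∠T(j95) = −147.02° = -147.02°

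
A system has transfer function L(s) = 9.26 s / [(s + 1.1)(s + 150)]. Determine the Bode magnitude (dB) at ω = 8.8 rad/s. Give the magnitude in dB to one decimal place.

-24.3 dB

|j8.8| = 8.8
|j8.8 + 1.1| = √(8.8² + 1.1²) = 8.868
|j8.8 + 150| = √(8.8² + 150²) = 150.3
|L(j8.8)| = 9.26 × 8.8 / (8.868 × 150.3) = 0.061151
20 log₁₀(0.061151) = -24.27 dB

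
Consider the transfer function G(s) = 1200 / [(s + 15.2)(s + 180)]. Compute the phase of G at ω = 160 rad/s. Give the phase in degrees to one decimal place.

-126.2°

∠(j160 + 15.2) = arctan(160/15.2) = 84.57°
∠(j160 + 180) = arctan(160/180) = 41.63°
∠G(j160) = − (84.57° + 41.63°) = -126.21°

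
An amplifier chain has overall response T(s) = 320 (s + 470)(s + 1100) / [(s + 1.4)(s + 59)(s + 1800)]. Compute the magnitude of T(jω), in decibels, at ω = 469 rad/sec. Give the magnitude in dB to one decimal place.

-4.2 dB

|j469 + 470| = √(469² + 470²) = 664
|j469 + 1100| = √(469² + 1100²) = 1196
|j469 + 1.4| = √(469² + 1.4²) = 469
|j469 + 59| = √(469² + 59²) = 472.7
|j469 + 1800| = √(469² + 1800²) = 1860
|T(j469)| = 320 × 664 × 1196 / (469 × 472.7 × 1860) = 0.61613
20 log₁₀(0.61613) = -4.21 dB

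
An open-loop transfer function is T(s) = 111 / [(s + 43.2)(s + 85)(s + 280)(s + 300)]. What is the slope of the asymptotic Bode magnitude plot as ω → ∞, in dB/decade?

With 0 zeros and 4 poles, the high-frequency asymptotic slope is 20 × (0 − 4) = -80 dB/decade.

-80 dB/decade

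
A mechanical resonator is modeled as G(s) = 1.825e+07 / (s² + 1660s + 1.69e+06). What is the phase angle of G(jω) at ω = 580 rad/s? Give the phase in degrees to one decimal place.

-35.4°

∠[(j580)² + 1660(j580) + 1.69e+06] = ∠[1.3536e+06 + j9.628e+05] = 35.42°
∠G(j580) = −35.42° = -35.42°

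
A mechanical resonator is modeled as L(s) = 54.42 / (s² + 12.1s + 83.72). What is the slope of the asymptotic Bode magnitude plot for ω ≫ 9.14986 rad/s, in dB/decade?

With 0 zeros and 2 poles, the high-frequency asymptotic slope is 20 × (0 − 2) = -40 dB/decade.

-40 dB/decade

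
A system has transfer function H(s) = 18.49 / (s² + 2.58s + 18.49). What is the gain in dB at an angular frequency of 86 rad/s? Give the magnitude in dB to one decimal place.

|(j86)² + 2.58(j86) + 18.49| = |-7377.5 + j221.88| = 7381
|H(j86)| = 18.49 / 7381 = 0.0025051
20 log₁₀(0.0025051) = -52.02 dB

-52.0 dB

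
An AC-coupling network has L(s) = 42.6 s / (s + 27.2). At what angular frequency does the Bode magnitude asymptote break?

The single real pole at s = −27.2 gives a corner at ω = 27.2 rad/s.

27.2 rad/s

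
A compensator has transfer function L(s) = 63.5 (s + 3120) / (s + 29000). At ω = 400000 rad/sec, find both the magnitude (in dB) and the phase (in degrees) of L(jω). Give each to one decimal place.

|L| = 36.0 dB, ∠L = 3.7°

|j400000 + 3120| = √(400000² + 3120²) = 4e+05
|j400000 + 29000| = √(400000² + 29000²) = 4.01e+05
|L(j400000)| = 63.5 × 4e+05 / 4.01e+05 = 63.336
20 log₁₀(63.336) = 36.03 dB
∠(j400000 + 3120) = arctan(400000/3120) = 89.55°
∠(j400000 + 29000) = arctan(400000/29000) = 85.85°
∠L(j400000) = 89.55° − 85.85° = 3.70°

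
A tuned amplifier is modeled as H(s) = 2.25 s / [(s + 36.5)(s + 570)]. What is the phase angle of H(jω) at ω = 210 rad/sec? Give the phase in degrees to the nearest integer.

∠(j210) = 90.00°
∠(j210 + 36.5) = arctan(210/36.5) = 80.14°
∠(j210 + 570) = arctan(210/570) = 20.22°
∠H(j210) = 90.00° − (80.14° + 20.22°) = -10.36°

-10°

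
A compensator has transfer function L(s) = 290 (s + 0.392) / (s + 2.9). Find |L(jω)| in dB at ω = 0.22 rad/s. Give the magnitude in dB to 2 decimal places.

|j0.22 + 0.392| = √(0.22² + 0.392²) = 0.4495
|j0.22 + 2.9| = √(0.22² + 2.9²) = 2.908
|L(j0.22)| = 290 × 0.4495 / 2.908 = 44.823
20 log₁₀(44.823) = 33.030 dB

33.03 dB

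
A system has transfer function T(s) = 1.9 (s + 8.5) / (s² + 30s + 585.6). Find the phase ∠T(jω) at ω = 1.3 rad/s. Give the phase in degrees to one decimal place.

∠(j1.3 + 8.5) = arctan(1.3/8.5) = 8.70°
∠[(j1.3)² + 30(j1.3) + 585.6] = ∠[583.91 + j39] = 3.82°
∠T(j1.3) = 8.70° − 3.82° = 4.87°

4.9°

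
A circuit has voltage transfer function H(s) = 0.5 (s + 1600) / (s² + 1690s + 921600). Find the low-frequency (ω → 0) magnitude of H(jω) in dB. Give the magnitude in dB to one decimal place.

-61.2 dB

H(0) = 0.5 × 1600 / 921600 = 0.00086806
20 log₁₀(0.00086806) = -61.23 dB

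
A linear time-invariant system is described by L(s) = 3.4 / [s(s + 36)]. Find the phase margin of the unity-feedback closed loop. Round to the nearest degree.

Gain crossover: |L(jω)| = 1 at ω ≈ 0.0944 rad/sec.
∠L(j0.0944) = −90° − arctan(0.0944/36) ≈ -90.15°
PM = 180° + (-90.15°) = 89.85°

90°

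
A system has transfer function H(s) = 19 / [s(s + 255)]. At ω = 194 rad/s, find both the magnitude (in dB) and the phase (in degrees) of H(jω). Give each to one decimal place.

|j194 + 255| = √(194² + 255²) = 320.4
|j194| = 194
|H(j194)| = 19 / (320.4 × 194) = 0.00030567
20 log₁₀(0.00030567) = -70.30 dB
∠(j194 + 255) = arctan(194/255) = 37.26°
∠(j194) = 90.00°
∠H(j194) = − (37.26° + 90.00°) = -127.26°

|H| = -70.3 dB, ∠H = -127.3°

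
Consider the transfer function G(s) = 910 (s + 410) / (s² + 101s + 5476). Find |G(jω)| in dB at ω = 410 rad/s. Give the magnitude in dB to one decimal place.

10.0 dB

|j410 + 410| = √(410² + 410²) = 579.8
|(j410)² + 101(j410) + 5476| = |-1.6262e+05 + j41410| = 1.678e+05
|G(j410)| = 910 × 579.8 / 1.678e+05 = 3.1442
20 log₁₀(3.1442) = 9.95 dB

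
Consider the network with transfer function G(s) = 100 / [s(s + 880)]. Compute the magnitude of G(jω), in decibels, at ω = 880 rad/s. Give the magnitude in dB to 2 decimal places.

-80.79 dB

|j880 + 880| = √(880² + 880²) = 1245
|j880| = 880
|G(j880)| = 100 / (1245 × 880) = 9.131e-05
20 log₁₀(9.131e-05) = -80.790 dB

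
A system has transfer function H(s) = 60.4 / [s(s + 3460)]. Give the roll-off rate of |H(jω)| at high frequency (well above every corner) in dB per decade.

With 0 zeros and 2 poles, the high-frequency asymptotic slope is 20 × (0 − 2) = -40 dB/decade.

-40 dB/decade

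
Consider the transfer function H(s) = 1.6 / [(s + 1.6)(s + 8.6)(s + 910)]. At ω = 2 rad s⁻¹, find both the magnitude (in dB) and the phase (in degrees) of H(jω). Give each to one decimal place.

|H| = -82.2 dB, ∠H = -64.6°

|j2 + 1.6| = √(2² + 1.6²) = 2.561
|j2 + 8.6| = √(2² + 8.6²) = 8.829
|j2 + 910| = √(2² + 910²) = 910
|H(j2)| = 1.6 / (2.561 × 8.829 × 910) = 7.7748e-05
20 log₁₀(7.7748e-05) = -82.19 dB
∠(j2 + 1.6) = arctan(2/1.6) = 51.34°
∠(j2 + 8.6) = arctan(2/8.6) = 13.09°
∠(j2 + 910) = arctan(2/910) = 0.13°
∠H(j2) = − (51.34° + 13.09° + 0.13°) = -64.56°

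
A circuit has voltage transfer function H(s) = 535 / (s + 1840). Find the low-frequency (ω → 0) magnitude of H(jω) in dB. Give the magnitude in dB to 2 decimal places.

-10.73 dB

H(0) = 535 / 1840 = 0.29076
20 log₁₀(0.29076) = -10.729 dB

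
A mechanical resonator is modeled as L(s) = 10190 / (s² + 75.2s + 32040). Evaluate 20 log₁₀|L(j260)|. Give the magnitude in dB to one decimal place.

|(j260)² + 75.2(j260) + 32040| = |-35560 + j19552| = 4.058e+04
|L(j260)| = 10190 / 4.058e+04 = 0.2511
20 log₁₀(0.2511) = -12.00 dB

-12.0 dB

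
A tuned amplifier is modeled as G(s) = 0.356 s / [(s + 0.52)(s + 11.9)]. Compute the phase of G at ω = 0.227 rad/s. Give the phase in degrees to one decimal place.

∠(j0.227) = 90.00°
∠(j0.227 + 0.52) = arctan(0.227/0.52) = 23.58°
∠(j0.227 + 11.9) = arctan(0.227/11.9) = 1.09°
∠G(j0.227) = 90.00° − (23.58° + 1.09°) = 65.32°

65.3°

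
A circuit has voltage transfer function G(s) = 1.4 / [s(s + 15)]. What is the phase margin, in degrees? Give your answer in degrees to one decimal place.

89.6°

Gain crossover: |G(jω)| = 1 at ω ≈ 0.0933 rad/s.
∠G(j0.0933) = −90° − arctan(0.0933/15) ≈ -90.36°
PM = 180° + (-90.36°) = 89.64°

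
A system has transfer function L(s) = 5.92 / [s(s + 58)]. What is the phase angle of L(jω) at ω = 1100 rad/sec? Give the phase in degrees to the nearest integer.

∠(j1100 + 58) = arctan(1100/58) = 86.98°
∠(j1100) = 90.00°
∠L(j1100) = − (86.98° + 90.00°) = -176.98°

-177°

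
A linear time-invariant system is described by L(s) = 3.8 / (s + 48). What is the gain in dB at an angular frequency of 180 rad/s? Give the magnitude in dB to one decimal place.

|j180 + 48| = √(180² + 48²) = 186.3
|L(j180)| = 3.8 / 186.3 = 0.020398
20 log₁₀(0.020398) = -33.81 dB

-33.8 dB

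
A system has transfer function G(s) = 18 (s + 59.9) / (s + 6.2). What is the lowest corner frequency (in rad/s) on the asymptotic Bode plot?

6.2 rad/s

Break frequencies occur at each pole and zero magnitude: 6.2 rad/s, 59.9 rad/s.
The lowest is 6.2 rad/s.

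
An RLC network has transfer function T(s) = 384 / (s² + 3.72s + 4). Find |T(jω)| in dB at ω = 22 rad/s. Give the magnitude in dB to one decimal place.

-2.1 dB

|(j22)² + 3.72(j22) + 4| = |-480 + j81.84| = 486.9
|T(j22)| = 384 / 486.9 = 0.78862
20 log₁₀(0.78862) = -2.06 dB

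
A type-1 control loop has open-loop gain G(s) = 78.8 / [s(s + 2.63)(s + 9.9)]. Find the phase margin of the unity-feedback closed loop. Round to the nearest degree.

Gain crossover: |G(jω)| = 1 at ω ≈ 2.24 rad/s.
∠G(j2.24) = −90° − arctan(2.24/2.63) − arctan(2.24/9.9) ≈ -143.26°
PM = 180° + (-143.26°) = 36.74°

37°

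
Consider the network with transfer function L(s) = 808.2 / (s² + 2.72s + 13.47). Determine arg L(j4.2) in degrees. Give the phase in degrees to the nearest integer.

-110°

∠[(j4.2)² + 2.72(j4.2) + 13.47] = ∠[-4.17 + j11.424] = 110.05°
∠L(j4.2) = −110.05° = -110.05°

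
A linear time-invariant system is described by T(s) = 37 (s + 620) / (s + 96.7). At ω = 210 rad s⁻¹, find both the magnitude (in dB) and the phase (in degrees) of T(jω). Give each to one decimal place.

|j210 + 620| = √(210² + 620²) = 654.6
|j210 + 96.7| = √(210² + 96.7²) = 231.2
|T(j210)| = 37 × 654.6 / 231.2 = 104.76
20 log₁₀(104.76) = 40.40 dB
∠(j210 + 620) = arctan(210/620) = 18.71°
∠(j210 + 96.7) = arctan(210/96.7) = 65.28°
∠T(j210) = 18.71° − 65.28° = -46.56°

|T| = 40.4 dB, ∠T = -46.6°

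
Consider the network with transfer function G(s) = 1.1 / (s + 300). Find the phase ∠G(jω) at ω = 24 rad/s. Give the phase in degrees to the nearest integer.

∠(j24 + 300) = arctan(24/300) = 4.57°
∠G(j24) = −4.57° = -4.57°

-5°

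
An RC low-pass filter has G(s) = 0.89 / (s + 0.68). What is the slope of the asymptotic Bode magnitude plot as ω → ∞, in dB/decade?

With 0 zeros and 1 pole, the high-frequency asymptotic slope is 20 × (0 − 1) = -20 dB/decade.

-20 dB/decade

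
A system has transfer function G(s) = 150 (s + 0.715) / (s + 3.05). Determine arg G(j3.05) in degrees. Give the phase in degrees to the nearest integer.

∠(j3.05 + 0.715) = arctan(3.05/0.715) = 76.81°
∠(j3.05 + 3.05) = arctan(3.05/3.05) = 45.00°
∠G(j3.05) = 76.81° − 45.00° = 31.81°

32°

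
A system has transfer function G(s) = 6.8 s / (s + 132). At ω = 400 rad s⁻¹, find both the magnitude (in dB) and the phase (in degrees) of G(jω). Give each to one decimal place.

|G| = 16.2 dB, ∠G = 18.3 deg

|j400| = 400
|j400 + 132| = √(400² + 132²) = 421.2
|G(j400)| = 6.8 × 400 / 421.2 = 6.4575
20 log₁₀(6.4575) = 16.20 dB
∠(j400) = 90.00°
∠(j400 + 132) = arctan(400/132) = 71.74°
∠G(j400) = 90.00° − 71.74° = 18.26°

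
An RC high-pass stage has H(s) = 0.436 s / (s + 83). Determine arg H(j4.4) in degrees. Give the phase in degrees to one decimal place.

∠(j4.4) = 90.00°
∠(j4.4 + 83) = arctan(4.4/83) = 3.03°
∠H(j4.4) = 90.00° − 3.03° = 86.97°

87.0°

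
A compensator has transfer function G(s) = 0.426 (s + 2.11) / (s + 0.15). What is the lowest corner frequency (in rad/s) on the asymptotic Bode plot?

Break frequencies occur at each pole and zero magnitude: 0.15 rad/s, 2.11 rad/s.
The lowest is 0.15 rad/s.

0.15 rad/s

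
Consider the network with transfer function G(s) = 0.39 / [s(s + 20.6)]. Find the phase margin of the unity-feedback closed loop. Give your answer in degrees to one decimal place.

89.9°

Gain crossover: |G(jω)| = 1 at ω ≈ 0.0189 rad/s.
∠G(j0.0189) = −90° − arctan(0.0189/20.6) ≈ -90.05°
PM = 180° + (-90.05°) = 89.95°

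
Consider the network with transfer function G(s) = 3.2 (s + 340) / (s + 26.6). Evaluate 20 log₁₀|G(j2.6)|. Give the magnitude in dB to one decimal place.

|j2.6 + 340| = √(2.6² + 340²) = 340
|j2.6 + 26.6| = √(2.6² + 26.6²) = 26.73
|G(j2.6)| = 3.2 × 340 / 26.73 = 40.709
20 log₁₀(40.709) = 32.19 dB

32.2 dB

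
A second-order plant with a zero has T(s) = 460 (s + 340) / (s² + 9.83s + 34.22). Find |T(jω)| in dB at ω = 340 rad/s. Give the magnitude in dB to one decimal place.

5.6 dB

|j340 + 340| = √(340² + 340²) = 480.8
|(j340)² + 9.83(j340) + 34.22| = |-1.1557e+05 + j3342.2| = 1.156e+05
|T(j340)| = 460 × 480.8 / 1.156e+05 = 1.9131
20 log₁₀(1.9131) = 5.63 dB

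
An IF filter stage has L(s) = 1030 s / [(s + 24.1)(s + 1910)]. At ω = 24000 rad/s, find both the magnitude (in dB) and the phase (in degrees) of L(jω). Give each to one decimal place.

|j24000| = 2.4e+04
|j24000 + 24.1| = √(24000² + 24.1²) = 2.4e+04
|j24000 + 1910| = √(24000² + 1910²) = 2.408e+04
|L(j24000)| = 1030 × 2.4e+04 / (2.4e+04 × 2.408e+04) = 0.042781
20 log₁₀(0.042781) = -27.37 dB
∠(j24000) = 90.00°
∠(j24000 + 24.1) = arctan(24000/24.1) = 89.94°
∠(j24000 + 1910) = arctan(24000/1910) = 85.45°
∠L(j24000) = 90.00° − (89.94° + 85.45°) = -85.39°

|L| = -27.4 dB, ∠L = -85.4 deg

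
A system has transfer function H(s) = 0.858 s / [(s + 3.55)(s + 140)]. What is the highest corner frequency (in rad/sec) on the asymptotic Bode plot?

Break frequencies occur at each pole and zero magnitude: 3.55 rad/sec, 140 rad/sec.
The highest is 140 rad/sec.

140 rad/sec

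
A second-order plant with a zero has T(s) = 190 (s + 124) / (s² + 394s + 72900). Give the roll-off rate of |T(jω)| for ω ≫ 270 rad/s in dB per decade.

With 1 zero and 2 poles, the high-frequency asymptotic slope is 20 × (1 − 2) = -20 dB/decade.

-20 dB/decade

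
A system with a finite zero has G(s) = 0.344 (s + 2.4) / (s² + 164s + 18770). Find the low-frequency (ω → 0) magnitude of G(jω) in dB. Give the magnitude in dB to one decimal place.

G(0) = 0.344 × 2.4 / 18770 = 4.3985e-05
20 log₁₀(4.3985e-05) = -87.13 dB

-87.1 dB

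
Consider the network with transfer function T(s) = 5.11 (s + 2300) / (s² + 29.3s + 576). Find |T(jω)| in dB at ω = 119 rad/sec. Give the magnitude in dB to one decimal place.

|j119 + 2300| = √(119² + 2300²) = 2303
|(j119)² + 29.3(j119) + 576| = |-13585 + j3486.7| = 1.403e+04
|T(j119)| = 5.11 × 2303 / 1.403e+04 = 0.83911
20 log₁₀(0.83911) = -1.52 dB

-1.5 dB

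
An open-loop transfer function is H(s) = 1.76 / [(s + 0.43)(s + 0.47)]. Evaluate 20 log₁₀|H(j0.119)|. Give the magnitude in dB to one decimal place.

18.2 dB

|j0.119 + 0.43| = √(0.119² + 0.43²) = 0.4462
|j0.119 + 0.47| = √(0.119² + 0.47²) = 0.4848
|H(j0.119)| = 1.76 / (0.4462 × 0.4848) = 8.1363
20 log₁₀(8.1363) = 18.21 dB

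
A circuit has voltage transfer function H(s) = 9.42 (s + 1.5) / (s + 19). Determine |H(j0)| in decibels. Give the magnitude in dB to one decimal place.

H(0) = 9.42 × 1.5 / 19 = 0.74368
20 log₁₀(0.74368) = -2.57 dB

-2.6 dB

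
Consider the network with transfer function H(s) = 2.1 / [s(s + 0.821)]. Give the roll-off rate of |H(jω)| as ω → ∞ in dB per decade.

-40 dB/decade

With 0 zeros and 2 poles, the high-frequency asymptotic slope is 20 × (0 − 2) = -40 dB/decade.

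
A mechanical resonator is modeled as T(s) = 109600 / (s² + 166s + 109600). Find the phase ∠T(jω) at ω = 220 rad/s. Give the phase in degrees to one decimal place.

∠[(j220)² + 166(j220) + 109600] = ∠[61200 + j36520] = 30.83°
∠T(j220) = −30.83° = -30.83°

-30.8°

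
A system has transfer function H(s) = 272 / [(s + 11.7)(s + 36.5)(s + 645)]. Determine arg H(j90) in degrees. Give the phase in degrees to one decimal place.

-158.5 deg

∠(j90 + 11.7) = arctan(90/11.7) = 82.59°
∠(j90 + 36.5) = arctan(90/36.5) = 67.92°
∠(j90 + 645) = arctan(90/645) = 7.94°
∠H(j90) = − (82.59° + 67.92° + 7.94°) = -158.46°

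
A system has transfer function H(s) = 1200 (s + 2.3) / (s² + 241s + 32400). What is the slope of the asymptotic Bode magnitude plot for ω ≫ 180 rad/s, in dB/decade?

-20 dB/decade

With 1 zero and 2 poles, the high-frequency asymptotic slope is 20 × (1 − 2) = -20 dB/decade.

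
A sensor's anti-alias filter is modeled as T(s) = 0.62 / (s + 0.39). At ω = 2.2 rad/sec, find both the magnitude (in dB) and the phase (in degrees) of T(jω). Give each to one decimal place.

|j2.2 + 0.39| = √(2.2² + 0.39²) = 2.234
|T(j2.2)| = 0.62 / 2.234 = 0.27749
20 log₁₀(0.27749) = -11.13 dB
∠(j2.2 + 0.39) = arctan(2.2/0.39) = 79.95°
∠T(j2.2) = −79.95° = -79.95°

|T| = -11.1 dB, ∠T = -79.9°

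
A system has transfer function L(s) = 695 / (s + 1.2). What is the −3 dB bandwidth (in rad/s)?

For a single-pole low-pass, the −3 dB point is at the pole: ω = 1.2 rad/s.

1.2 rad/s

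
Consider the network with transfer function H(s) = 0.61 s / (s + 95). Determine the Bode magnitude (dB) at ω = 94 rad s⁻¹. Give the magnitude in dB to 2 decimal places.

|j94| = 94
|j94 + 95| = √(94² + 95²) = 133.6
|H(j94)| = 0.61 × 94 / 133.6 = 0.42905
20 log₁₀(0.42905) = -7.350 dB

-7.35 dB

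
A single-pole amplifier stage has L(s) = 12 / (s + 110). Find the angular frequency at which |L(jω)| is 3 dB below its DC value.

110 rad/s

For a single-pole low-pass, the −3 dB point is at the pole: ω = 110 rad/s.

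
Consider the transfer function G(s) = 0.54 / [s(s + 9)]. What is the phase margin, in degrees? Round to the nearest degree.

Gain crossover: |G(jω)| = 1 at ω ≈ 0.06 rad s⁻¹.
∠G(j0.06) = −90° − arctan(0.06/9) ≈ -90.38°
PM = 180° + (-90.38°) = 89.62°

90°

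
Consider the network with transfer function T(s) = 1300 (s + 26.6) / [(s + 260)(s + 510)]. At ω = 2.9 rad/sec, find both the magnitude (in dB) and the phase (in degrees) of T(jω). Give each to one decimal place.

|T| = -11.6 dB, ∠T = 5.3°

|j2.9 + 26.6| = √(2.9² + 26.6²) = 26.76
|j2.9 + 260| = √(2.9² + 260²) = 260
|j2.9 + 510| = √(2.9² + 510²) = 510
|T(j2.9)| = 1300 × 26.76 / (260 × 510) = 0.26231
20 log₁₀(0.26231) = -11.62 dB
∠(j2.9 + 26.6) = arctan(2.9/26.6) = 6.22°
∠(j2.9 + 260) = arctan(2.9/260) = 0.64°
∠(j2.9 + 510) = arctan(2.9/510) = 0.33°
∠T(j2.9) = 6.22° − (0.64° + 0.33°) = 5.26°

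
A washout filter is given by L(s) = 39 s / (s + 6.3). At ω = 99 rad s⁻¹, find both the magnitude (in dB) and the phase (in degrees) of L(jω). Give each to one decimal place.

|j99| = 99
|j99 + 6.3| = √(99² + 6.3²) = 99.2
|L(j99)| = 39 × 99 / 99.2 = 38.921
20 log₁₀(38.921) = 31.80 dB
∠(j99) = 90.00°
∠(j99 + 6.3) = arctan(99/6.3) = 86.36°
∠L(j99) = 90.00° − 86.36° = 3.64°

|L| = 31.8 dB, ∠L = 3.6°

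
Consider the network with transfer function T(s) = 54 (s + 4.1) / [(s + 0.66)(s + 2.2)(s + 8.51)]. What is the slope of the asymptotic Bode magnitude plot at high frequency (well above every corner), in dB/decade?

-40 dB/decade

With 1 zero and 3 poles, the high-frequency asymptotic slope is 20 × (1 − 3) = -40 dB/decade.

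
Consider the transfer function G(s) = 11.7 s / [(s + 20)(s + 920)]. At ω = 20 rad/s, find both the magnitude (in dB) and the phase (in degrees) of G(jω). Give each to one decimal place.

|j20| = 20
|j20 + 20| = √(20² + 20²) = 28.28
|j20 + 920| = √(20² + 920²) = 920.2
|G(j20)| = 11.7 × 20 / (28.28 × 920.2) = 0.0089904
20 log₁₀(0.0089904) = -40.92 dB
∠(j20) = 90.00°
∠(j20 + 20) = arctan(20/20) = 45.00°
∠(j20 + 920) = arctan(20/920) = 1.25°
∠G(j20) = 90.00° − (45.00° + 1.25°) = 43.75°

|G| = -40.9 dB, ∠G = 43.8°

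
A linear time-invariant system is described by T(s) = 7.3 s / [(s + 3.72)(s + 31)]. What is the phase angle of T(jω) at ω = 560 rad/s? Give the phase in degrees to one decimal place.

-86.5°

∠(j560) = 90.00°
∠(j560 + 3.72) = arctan(560/3.72) = 89.62°
∠(j560 + 31) = arctan(560/31) = 86.83°
∠T(j560) = 90.00° − (89.62° + 86.83°) = -86.45°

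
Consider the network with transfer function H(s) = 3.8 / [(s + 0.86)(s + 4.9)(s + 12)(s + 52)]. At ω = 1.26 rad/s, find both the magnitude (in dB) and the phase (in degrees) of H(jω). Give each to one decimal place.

|j1.26 + 0.86| = √(1.26² + 0.86²) = 1.526
|j1.26 + 4.9| = √(1.26² + 4.9²) = 5.059
|j1.26 + 12| = √(1.26² + 12²) = 12.07
|j1.26 + 52| = √(1.26² + 52²) = 52.02
|H(j1.26)| = 3.8 / (1.526 × 5.059 × 12.07 × 52.02) = 0.00078447
20 log₁₀(0.00078447) = -62.11 dB
∠(j1.26 + 0.86) = arctan(1.26/0.86) = 55.68°
∠(j1.26 + 4.9) = arctan(1.26/4.9) = 14.42°
∠(j1.26 + 12) = arctan(1.26/12) = 5.99°
∠(j1.26 + 52) = arctan(1.26/52) = 1.39°
∠H(j1.26) = − (55.68° + 14.42° + 5.99° + 1.39°) = -77.49°

|H| = -62.1 dB, ∠H = -77.5°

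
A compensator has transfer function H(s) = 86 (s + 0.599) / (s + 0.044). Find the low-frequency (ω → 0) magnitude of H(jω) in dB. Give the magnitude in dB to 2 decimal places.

61.37 dB

H(0) = 86 × 0.599 / 0.044 = 1170.8
20 log₁₀(1170.8) = 61.369 dB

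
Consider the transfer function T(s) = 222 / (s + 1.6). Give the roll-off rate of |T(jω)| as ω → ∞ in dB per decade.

With 0 zeros and 1 pole, the high-frequency asymptotic slope is 20 × (0 − 1) = -20 dB/decade.

-20 dB/decade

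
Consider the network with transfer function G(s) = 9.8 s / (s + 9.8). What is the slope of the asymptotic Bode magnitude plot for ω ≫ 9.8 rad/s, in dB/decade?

With 1 zero and 1 pole, the high-frequency asymptotic slope is 20 × (1 − 1) = 0 dB/decade.

0 dB/decade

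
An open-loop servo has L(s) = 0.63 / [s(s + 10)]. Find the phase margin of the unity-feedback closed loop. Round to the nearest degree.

90°

Gain crossover: |L(jω)| = 1 at ω ≈ 0.063 rad/sec.
∠L(j0.063) = −90° − arctan(0.063/10) ≈ -90.36°
PM = 180° + (-90.36°) = 89.64°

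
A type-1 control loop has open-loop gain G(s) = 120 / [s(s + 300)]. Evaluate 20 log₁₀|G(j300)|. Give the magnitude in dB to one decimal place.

|j300 + 300| = √(300² + 300²) = 424.3
|j300| = 300
|G(j300)| = 120 / (424.3 × 300) = 0.00094281
20 log₁₀(0.00094281) = -60.51 dB

-60.5 dB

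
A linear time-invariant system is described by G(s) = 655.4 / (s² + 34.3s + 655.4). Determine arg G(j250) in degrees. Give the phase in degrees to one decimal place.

-172.1°

∠[(j250)² + 34.3(j250) + 655.4] = ∠[-61845 + j8575] = 172.11°
∠G(j250) = −172.11° = -172.11°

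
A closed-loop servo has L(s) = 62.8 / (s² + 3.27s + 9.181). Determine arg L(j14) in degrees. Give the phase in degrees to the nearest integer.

-166°

∠[(j14)² + 3.27(j14) + 9.181] = ∠[-186.82 + j45.78] = 166.23°
∠L(j14) = −166.23° = -166.23°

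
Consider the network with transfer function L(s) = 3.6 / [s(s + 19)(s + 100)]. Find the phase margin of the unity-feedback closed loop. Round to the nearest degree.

90°

Gain crossover: |L(jω)| = 1 at ω ≈ 0.00189 rad/s.
∠L(j0.00189) = −90° − arctan(0.00189/19) − arctan(0.00189/100) ≈ -90.01°
PM = 180° + (-90.01°) = 89.99°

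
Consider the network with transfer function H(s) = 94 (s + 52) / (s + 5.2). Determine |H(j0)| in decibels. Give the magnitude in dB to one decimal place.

59.5 dB

H(0) = 94 × 52 / 5.2 = 940
20 log₁₀(940) = 59.46 dB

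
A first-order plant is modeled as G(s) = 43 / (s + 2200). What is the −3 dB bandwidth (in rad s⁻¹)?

2200 rad s⁻¹

For a single-pole low-pass, the −3 dB point is at the pole: ω = 2200 rad s⁻¹.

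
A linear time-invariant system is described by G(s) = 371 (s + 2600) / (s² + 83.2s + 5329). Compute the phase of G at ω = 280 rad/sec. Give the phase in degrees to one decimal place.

∠(j280 + 2600) = arctan(280/2600) = 6.15°
∠[(j280)² + 83.2(j280) + 5329] = ∠[-73071 + j23296] = 162.32°
∠G(j280) = 6.15° − 162.32° = -156.17°

-156.2°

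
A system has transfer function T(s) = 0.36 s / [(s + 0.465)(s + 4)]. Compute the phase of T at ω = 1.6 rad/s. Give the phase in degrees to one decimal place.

-5.6°

∠(j1.6) = 90.00°
∠(j1.6 + 0.465) = arctan(1.6/0.465) = 73.79°
∠(j1.6 + 4) = arctan(1.6/4) = 21.80°
∠T(j1.6) = 90.00° − (73.79° + 21.80°) = -5.60°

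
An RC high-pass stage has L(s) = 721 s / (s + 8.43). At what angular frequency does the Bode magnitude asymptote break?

The single real pole at s = −8.43 gives a corner at ω = 8.43 rad/s.

8.43 rad/s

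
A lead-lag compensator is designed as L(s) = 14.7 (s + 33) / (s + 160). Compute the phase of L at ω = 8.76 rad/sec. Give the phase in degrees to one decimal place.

11.7°

∠(j8.76 + 33) = arctan(8.76/33) = 14.87°
∠(j8.76 + 160) = arctan(8.76/160) = 3.13°
∠L(j8.76) = 14.87° − 3.13° = 11.73°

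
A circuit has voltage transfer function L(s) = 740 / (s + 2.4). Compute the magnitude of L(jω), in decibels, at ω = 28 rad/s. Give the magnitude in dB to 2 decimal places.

|j28 + 2.4| = √(28² + 2.4²) = 28.1
|L(j28)| = 740 / 28.1 = 26.332
20 log₁₀(26.332) = 28.410 dB

28.41 dB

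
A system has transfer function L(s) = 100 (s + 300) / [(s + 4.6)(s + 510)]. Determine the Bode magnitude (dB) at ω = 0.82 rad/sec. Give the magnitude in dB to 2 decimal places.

22.00 dB

|j0.82 + 300| = √(0.82² + 300²) = 300
|j0.82 + 4.6| = √(0.82² + 4.6²) = 4.673
|j0.82 + 510| = √(0.82² + 510²) = 510
|L(j0.82)| = 100 × 300 / (4.673 × 510) = 12.589
20 log₁₀(12.589) = 22.000 dB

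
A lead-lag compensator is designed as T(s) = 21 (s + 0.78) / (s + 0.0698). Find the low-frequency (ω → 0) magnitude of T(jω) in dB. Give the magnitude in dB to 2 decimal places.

T(0) = 21 × 0.78 / 0.0698 = 234.67
20 log₁₀(234.67) = 47.409 dB

47.41 dB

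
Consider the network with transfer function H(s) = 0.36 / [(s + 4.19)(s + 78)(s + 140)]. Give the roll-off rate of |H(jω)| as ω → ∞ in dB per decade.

With 0 zeros and 3 poles, the high-frequency asymptotic slope is 20 × (0 − 3) = -60 dB/decade.

-60 dB/decade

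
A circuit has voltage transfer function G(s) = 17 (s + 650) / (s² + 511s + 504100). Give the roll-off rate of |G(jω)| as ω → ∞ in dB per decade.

-20 dB/decade

With 1 zero and 2 poles, the high-frequency asymptotic slope is 20 × (1 − 2) = -20 dB/decade.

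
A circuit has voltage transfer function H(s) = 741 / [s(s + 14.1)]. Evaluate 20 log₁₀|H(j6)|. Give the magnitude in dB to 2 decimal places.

18.13 dB

|j6 + 14.1| = √(6² + 14.1²) = 15.32
|j6| = 6
|H(j6)| = 741 / (15.32 × 6) = 8.0595
20 log₁₀(8.0595) = 18.126 dB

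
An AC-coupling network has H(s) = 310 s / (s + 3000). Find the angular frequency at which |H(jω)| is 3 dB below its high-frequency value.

3000 rad s⁻¹

For a single-pole high-pass, the −3 dB point is at the pole: ω = 3000 rad s⁻¹.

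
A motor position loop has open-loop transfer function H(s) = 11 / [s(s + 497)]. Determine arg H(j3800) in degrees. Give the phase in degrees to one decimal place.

∠(j3800 + 497) = arctan(3800/497) = 82.55°
∠(j3800) = 90.00°
∠H(j3800) = − (82.55° + 90.00°) = -172.55°

-172.5°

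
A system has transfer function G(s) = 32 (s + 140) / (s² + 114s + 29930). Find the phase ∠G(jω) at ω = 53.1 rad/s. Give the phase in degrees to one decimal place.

∠(j53.1 + 140) = arctan(53.1/140) = 20.77°
∠[(j53.1)² + 114(j53.1) + 29930] = ∠[27110 + j6053.4] = 12.59°
∠G(j53.1) = 20.77° − 12.59° = 8.18°

8.2 deg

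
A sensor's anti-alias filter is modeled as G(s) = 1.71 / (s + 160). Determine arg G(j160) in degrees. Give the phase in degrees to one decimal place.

∠(j160 + 160) = arctan(160/160) = 45.00°
∠G(j160) = −45.00° = -45.00°

-45.0 deg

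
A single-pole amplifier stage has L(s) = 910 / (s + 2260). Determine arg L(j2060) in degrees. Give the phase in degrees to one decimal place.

∠(j2060 + 2260) = arctan(2060/2260) = 42.35°
∠L(j2060) = −42.35° = -42.35°

-42.3 deg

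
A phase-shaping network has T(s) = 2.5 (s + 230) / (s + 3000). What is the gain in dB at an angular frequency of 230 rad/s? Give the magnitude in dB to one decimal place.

-11.4 dB

|j230 + 230| = √(230² + 230²) = 325.3
|j230 + 3000| = √(230² + 3000²) = 3009
|T(j230)| = 2.5 × 325.3 / 3009 = 0.27026
20 log₁₀(0.27026) = -11.36 dB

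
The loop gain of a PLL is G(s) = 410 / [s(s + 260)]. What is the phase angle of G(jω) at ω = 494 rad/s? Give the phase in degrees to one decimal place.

∠(j494 + 260) = arctan(494/260) = 62.24°
∠(j494) = 90.00°
∠G(j494) = − (62.24° + 90.00°) = -152.24°

-152.2°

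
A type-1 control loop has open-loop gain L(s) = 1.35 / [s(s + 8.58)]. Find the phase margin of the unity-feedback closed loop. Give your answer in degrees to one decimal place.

Gain crossover: |L(jω)| = 1 at ω ≈ 0.157 rad/sec.
∠L(j0.157) = −90° − arctan(0.157/8.58) ≈ -91.05°
PM = 180° + (-91.05°) = 88.95°

88.9 deg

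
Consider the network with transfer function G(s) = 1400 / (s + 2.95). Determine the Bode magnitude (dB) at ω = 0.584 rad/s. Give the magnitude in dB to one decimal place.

|j0.584 + 2.95| = √(0.584² + 2.95²) = 3.007
|G(j0.584)| = 1400 / 3.007 = 465.54
20 log₁₀(465.54) = 53.36 dB

53.4 dB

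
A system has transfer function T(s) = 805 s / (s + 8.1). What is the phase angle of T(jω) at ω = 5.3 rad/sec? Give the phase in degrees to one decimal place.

56.8 deg

∠(j5.3) = 90.00°
∠(j5.3 + 8.1) = arctan(5.3/8.1) = 33.20°
∠T(j5.3) = 90.00° − 33.20° = 56.80°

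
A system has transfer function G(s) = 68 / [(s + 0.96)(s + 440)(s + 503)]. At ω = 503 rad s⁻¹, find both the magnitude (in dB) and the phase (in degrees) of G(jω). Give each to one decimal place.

|j503 + 0.96| = √(503² + 0.96²) = 503
|j503 + 440| = √(503² + 440²) = 668.3
|j503 + 503| = √(503² + 503²) = 711.3
|G(j503)| = 68 / (503 × 668.3 × 711.3) = 2.8438e-07
20 log₁₀(2.8438e-07) = -130.92 dB
∠(j503 + 0.96) = arctan(503/0.96) = 89.89°
∠(j503 + 440) = arctan(503/440) = 48.82°
∠(j503 + 503) = arctan(503/503) = 45.00°
∠G(j503) = − (89.89° + 48.82° + 45.00°) = -183.71°

|G| = -130.9 dB, ∠G = -183.7°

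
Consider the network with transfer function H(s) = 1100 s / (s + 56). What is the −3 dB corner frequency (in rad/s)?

For a single-pole high-pass, the −3 dB point is at the pole: ω = 56 rad/s.

56 rad/s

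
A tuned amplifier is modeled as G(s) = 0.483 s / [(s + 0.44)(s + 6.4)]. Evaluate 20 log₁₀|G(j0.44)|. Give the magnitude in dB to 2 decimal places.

-25.48 dB

|j0.44| = 0.44
|j0.44 + 0.44| = √(0.44² + 0.44²) = 0.6223
|j0.44 + 6.4| = √(0.44² + 6.4²) = 6.415
|G(j0.44)| = 0.483 × 0.44 / (0.6223 × 6.415) = 0.053239
20 log₁₀(0.053239) = -25.475 dB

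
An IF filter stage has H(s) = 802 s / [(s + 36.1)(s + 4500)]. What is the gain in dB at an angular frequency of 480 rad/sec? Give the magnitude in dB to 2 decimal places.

|j480| = 480
|j480 + 36.1| = √(480² + 36.1²) = 481.4
|j480 + 4500| = √(480² + 4500²) = 4526
|H(j480)| = 802 × 480 / (481.4 × 4526) = 0.17672
20 log₁₀(0.17672) = -15.054 dB

-15.05 dB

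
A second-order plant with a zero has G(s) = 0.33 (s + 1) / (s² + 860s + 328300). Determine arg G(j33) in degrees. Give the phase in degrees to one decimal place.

83.3 deg

∠(j33 + 1) = arctan(33/1) = 88.26°
∠[(j33)² + 860(j33) + 328300] = ∠[3.2721e+05 + j28380] = 4.96°
∠G(j33) = 88.26° − 4.96° = 83.31°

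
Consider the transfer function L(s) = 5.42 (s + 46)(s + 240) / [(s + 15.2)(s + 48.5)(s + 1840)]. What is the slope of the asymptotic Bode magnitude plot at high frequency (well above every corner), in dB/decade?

-20 dB/decade

With 2 zeros and 3 poles, the high-frequency asymptotic slope is 20 × (2 − 3) = -20 dB/decade.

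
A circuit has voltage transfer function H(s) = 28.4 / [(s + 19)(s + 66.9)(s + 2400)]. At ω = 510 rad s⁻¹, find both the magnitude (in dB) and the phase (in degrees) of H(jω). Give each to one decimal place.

|j510 + 19| = √(510² + 19²) = 510.4
|j510 + 66.9| = √(510² + 66.9²) = 514.4
|j510 + 2400| = √(510² + 2400²) = 2454
|H(j510)| = 28.4 / (510.4 × 514.4 × 2454) = 4.4093e-08
20 log₁₀(4.4093e-08) = -147.11 dB
∠(j510 + 19) = arctan(510/19) = 87.87°
∠(j510 + 66.9) = arctan(510/66.9) = 82.53°
∠(j510 + 2400) = arctan(510/2400) = 12.00°
∠H(j510) = − (87.87° + 82.53° + 12.00°) = -182.39°

|H| = -147.1 dB, ∠H = -182.4°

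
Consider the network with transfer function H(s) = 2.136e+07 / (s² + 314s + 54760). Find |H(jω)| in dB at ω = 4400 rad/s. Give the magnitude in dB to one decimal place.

0.9 dB

|(j4400)² + 314(j4400) + 54760| = |-1.9305e+07 + j1.3816e+06| = 1.935e+07
|H(j4400)| = 2.136e+07 / 1.935e+07 = 1.1036
20 log₁₀(1.1036) = 0.86 dB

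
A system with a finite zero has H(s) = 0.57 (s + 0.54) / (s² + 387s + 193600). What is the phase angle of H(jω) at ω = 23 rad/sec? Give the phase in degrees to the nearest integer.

∠(j23 + 0.54) = arctan(23/0.54) = 88.66°
∠[(j23)² + 387(j23) + 193600] = ∠[1.9307e+05 + j8901] = 2.64°
∠H(j23) = 88.66° − 2.64° = 86.02°

86 deg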